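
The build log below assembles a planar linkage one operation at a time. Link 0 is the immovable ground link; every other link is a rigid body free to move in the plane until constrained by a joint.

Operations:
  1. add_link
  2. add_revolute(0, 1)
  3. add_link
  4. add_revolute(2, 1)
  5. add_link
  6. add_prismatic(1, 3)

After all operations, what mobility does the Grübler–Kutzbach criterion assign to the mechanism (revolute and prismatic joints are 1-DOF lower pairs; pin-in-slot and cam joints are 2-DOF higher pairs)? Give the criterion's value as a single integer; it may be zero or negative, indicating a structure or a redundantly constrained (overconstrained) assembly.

M = 3

L=1 J1=0 J2=0
add link → L=2 J1=0 J2=0
R@0,1 dof=1 J1 → L=2 J1=1 J2=0
add link → L=3 J1=1 J2=0
R@2,1 dof=1 J1 → L=3 J1=2 J2=0
add link → L=4 J1=2 J2=0
P@1,3 dof=1 J1 → L=4 J1=3 J2=0
M=3(L−1)−2J1−J2=3·3−2·3−0=3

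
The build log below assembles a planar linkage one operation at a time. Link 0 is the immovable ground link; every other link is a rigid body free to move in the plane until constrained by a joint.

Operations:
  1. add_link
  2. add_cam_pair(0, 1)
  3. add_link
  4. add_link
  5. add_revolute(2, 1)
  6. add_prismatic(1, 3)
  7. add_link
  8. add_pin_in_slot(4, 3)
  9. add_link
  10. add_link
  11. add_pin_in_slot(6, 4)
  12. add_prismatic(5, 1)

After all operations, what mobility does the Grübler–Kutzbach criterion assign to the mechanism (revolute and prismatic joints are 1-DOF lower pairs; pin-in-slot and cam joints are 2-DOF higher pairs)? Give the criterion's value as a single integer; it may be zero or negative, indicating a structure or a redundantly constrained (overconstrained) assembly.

link 0 = ground. State L|J1|J2 = 1|0|0
+link1  2|0|0
C(0,1) f=2→J2  2|0|1
+link2  3|0|1
+link3  4|0|1
R(2,1) f=1→J1  4|1|1
P(1,3) f=1→J1  4|2|1
+link4  5|2|1
PS(4,3) f=2→J2  5|2|2
+link5  6|2|2
+link6  7|2|2
PS(6,4) f=2→J2  7|2|3
P(5,1) f=1→J1  7|3|3
M = 3(7−1)−2·3−3 = 18−6−3 = 9

M = 9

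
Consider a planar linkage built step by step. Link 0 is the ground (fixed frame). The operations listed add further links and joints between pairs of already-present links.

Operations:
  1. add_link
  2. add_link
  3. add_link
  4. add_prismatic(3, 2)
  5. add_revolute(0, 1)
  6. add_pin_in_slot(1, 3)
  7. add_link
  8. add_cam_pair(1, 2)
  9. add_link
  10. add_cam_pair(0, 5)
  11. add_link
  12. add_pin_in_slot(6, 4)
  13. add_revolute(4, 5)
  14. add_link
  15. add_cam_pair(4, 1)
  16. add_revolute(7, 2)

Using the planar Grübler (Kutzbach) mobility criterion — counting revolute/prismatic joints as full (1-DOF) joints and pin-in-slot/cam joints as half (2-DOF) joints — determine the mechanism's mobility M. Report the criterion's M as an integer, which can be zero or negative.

M = 8

ground; <1,0,0>
#1 <2,0,0>
#2 <3,0,0>
#3 <4,0,0>
P:3↔2 J1 <4,1,0>
R:0↔1 J1 <4,2,0>
PS:1↔3 J2 <4,2,1>
#4 <5,2,1>
C:1↔2 J2 <5,2,2>
#5 <6,2,2>
C:0↔5 J2 <6,2,3>
#6 <7,2,3>
PS:6↔4 J2 <7,2,4>
R:4↔5 J1 <7,3,4>
#7 <8,3,4>
C:4↔1 J2 <8,3,5>
R:7↔2 J1 <8,4,5>
3×7 − 2×4 − 1×5 = 8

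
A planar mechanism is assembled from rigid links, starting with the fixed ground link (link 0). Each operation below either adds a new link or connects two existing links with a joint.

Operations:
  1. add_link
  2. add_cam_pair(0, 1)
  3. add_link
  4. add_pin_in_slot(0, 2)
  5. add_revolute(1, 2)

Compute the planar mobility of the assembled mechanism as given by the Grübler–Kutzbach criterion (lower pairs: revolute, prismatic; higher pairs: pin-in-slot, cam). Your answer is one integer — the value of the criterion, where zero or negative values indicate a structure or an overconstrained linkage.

M = 2

L=1 J1=0 J2=0
add link → L=2 J1=0 J2=0
C@0,1 dof=2 J2 → L=2 J1=0 J2=1
add link → L=3 J1=0 J2=1
PS@0,2 dof=2 J2 → L=3 J1=0 J2=2
R@1,2 dof=1 J1 → L=3 J1=1 J2=2
M=3(L−1)−2J1−J2=3·2−2·1−2=2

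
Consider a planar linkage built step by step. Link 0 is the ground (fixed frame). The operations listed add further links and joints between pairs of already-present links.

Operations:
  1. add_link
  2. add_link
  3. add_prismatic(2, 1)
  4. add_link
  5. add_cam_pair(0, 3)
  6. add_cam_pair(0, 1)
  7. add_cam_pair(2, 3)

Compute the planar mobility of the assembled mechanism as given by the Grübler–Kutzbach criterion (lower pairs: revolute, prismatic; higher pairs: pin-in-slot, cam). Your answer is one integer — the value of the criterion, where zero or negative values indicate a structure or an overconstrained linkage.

M = 4

L=1 J1=0 J2=0
add link → L=2 J1=0 J2=0
add link → L=3 J1=0 J2=0
P@2,1 dof=1 J1 → L=3 J1=1 J2=0
add link → L=4 J1=1 J2=0
C@0,3 dof=2 J2 → L=4 J1=1 J2=1
C@0,1 dof=2 J2 → L=4 J1=1 J2=2
C@2,3 dof=2 J2 → L=4 J1=1 J2=3
M=3(L−1)−2J1−J2=3·3−2·1−3=4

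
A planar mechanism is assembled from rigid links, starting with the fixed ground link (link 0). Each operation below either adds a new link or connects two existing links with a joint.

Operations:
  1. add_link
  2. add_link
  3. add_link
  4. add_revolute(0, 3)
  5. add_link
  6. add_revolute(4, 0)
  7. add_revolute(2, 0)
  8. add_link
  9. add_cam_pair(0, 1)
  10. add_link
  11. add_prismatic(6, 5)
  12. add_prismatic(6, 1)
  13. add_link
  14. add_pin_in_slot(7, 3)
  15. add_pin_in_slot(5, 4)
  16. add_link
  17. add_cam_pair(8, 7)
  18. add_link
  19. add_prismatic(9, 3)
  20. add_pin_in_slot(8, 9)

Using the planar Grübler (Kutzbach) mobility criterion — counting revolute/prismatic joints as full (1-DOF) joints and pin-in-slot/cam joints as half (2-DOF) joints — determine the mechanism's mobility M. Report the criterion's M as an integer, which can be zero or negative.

M = 10

[1;0;0] (link 0 is ground)
L+ [2;0;0]
L+ [3;0;0]
L+ [4;0;0]
R(0,3)∈J1 [4;1;0]
L+ [5;1;0]
R(4,0)∈J1 [5;2;0]
R(2,0)∈J1 [5;3;0]
L+ [6;3;0]
C(0,1)∈J2 [6;3;1]
L+ [7;3;1]
P(6,5)∈J1 [7;4;1]
P(6,1)∈J1 [7;5;1]
L+ [8;5;1]
PS(7,3)∈J2 [8;5;2]
PS(5,4)∈J2 [8;5;3]
L+ [9;5;3]
C(8,7)∈J2 [9;5;4]
L+ [10;5;4]
P(9,3)∈J1 [10;6;4]
PS(8,9)∈J2 [10;6;5]
mobility = 27 − 12 − 5 = 10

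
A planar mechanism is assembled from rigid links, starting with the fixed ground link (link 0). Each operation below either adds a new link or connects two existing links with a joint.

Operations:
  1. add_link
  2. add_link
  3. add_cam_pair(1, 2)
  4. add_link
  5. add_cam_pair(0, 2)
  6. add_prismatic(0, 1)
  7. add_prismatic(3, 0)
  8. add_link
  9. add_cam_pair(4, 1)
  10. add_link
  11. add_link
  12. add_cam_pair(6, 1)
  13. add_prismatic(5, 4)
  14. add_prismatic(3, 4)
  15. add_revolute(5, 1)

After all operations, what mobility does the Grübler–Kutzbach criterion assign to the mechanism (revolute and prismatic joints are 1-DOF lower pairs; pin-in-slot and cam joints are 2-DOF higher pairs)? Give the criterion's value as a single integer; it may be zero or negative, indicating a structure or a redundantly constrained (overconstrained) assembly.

M = 4

(L,J1,J2)=(1,0,0); link0 fixed
link1: (2,0,0)
link2: (3,0,0)
C 1-2 [J2]: (3,0,1)
link3: (4,0,1)
C 0-2 [J2]: (4,0,2)
P 0-1 [J1]: (4,1,2)
P 3-0 [J1]: (4,2,2)
link4: (5,2,2)
C 4-1 [J2]: (5,2,3)
link5: (6,2,3)
link6: (7,2,3)
C 6-1 [J2]: (7,2,4)
P 5-4 [J1]: (7,3,4)
P 3-4 [J1]: (7,4,4)
R 5-1 [J1]: (7,5,4)
Grübler: 3·6 − 2·5 − 4 = 4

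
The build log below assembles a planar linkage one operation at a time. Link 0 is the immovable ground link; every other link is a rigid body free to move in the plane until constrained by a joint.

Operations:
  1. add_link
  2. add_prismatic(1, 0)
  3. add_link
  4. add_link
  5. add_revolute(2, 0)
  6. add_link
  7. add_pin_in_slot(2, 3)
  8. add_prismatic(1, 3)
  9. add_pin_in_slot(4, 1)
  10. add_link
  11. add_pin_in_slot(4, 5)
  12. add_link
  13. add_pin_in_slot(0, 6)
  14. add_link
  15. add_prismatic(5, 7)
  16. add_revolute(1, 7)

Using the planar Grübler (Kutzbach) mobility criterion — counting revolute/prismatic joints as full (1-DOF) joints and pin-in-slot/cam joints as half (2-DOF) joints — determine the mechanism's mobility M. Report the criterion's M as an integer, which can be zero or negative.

M = 7

L=1 J1=0 J2=0
add link → L=2 J1=0 J2=0
P@1,0 dof=1 J1 → L=2 J1=1 J2=0
add link → L=3 J1=1 J2=0
add link → L=4 J1=1 J2=0
R@2,0 dof=1 J1 → L=4 J1=2 J2=0
add link → L=5 J1=2 J2=0
PS@2,3 dof=2 J2 → L=5 J1=2 J2=1
P@1,3 dof=1 J1 → L=5 J1=3 J2=1
PS@4,1 dof=2 J2 → L=5 J1=3 J2=2
add link → L=6 J1=3 J2=2
PS@4,5 dof=2 J2 → L=6 J1=3 J2=3
add link → L=7 J1=3 J2=3
PS@0,6 dof=2 J2 → L=7 J1=3 J2=4
add link → L=8 J1=3 J2=4
P@5,7 dof=1 J1 → L=8 J1=4 J2=4
R@1,7 dof=1 J1 → L=8 J1=5 J2=4
M=3(L−1)−2J1−J2=3·7−2·5−4=7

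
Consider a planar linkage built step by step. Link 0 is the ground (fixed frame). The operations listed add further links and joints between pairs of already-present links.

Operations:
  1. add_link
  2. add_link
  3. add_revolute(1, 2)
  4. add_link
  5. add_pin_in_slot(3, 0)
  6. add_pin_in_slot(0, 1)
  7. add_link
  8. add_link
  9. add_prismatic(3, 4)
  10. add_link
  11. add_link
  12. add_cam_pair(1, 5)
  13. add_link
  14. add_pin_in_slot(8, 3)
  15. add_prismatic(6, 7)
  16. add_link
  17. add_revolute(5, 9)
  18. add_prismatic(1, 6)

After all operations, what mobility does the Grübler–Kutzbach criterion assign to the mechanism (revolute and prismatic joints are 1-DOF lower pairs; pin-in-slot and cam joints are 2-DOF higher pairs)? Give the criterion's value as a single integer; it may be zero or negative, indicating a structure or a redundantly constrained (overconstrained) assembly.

M = 13

link 0 = ground. State L|J1|J2 = 1|0|0
+link1  2|0|0
+link2  3|0|0
R(1,2) f=1→J1  3|1|0
+link3  4|1|0
PS(3,0) f=2→J2  4|1|1
PS(0,1) f=2→J2  4|1|2
+link4  5|1|2
+link5  6|1|2
P(3,4) f=1→J1  6|2|2
+link6  7|2|2
+link7  8|2|2
C(1,5) f=2→J2  8|2|3
+link8  9|2|3
PS(8,3) f=2→J2  9|2|4
P(6,7) f=1→J1  9|3|4
+link9  10|3|4
R(5,9) f=1→J1  10|4|4
P(1,6) f=1→J1  10|5|4
M = 3(10−1)−2·5−4 = 27−10−4 = 13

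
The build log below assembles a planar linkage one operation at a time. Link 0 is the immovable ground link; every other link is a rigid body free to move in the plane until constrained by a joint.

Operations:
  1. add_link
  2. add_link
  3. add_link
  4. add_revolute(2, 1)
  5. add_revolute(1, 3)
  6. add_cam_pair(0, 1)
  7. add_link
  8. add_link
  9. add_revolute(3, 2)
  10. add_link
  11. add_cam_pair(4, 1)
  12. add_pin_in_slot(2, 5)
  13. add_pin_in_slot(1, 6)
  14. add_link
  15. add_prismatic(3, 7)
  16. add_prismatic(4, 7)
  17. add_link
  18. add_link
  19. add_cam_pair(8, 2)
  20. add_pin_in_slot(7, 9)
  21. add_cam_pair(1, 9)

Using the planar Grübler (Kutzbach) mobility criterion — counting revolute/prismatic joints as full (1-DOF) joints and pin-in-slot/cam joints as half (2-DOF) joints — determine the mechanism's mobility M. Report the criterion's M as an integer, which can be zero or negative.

link 0 = ground. State L|J1|J2 = 1|0|0
+link1  2|0|0
+link2  3|0|0
+link3  4|0|0
R(2,1) f=1→J1  4|1|0
R(1,3) f=1→J1  4|2|0
C(0,1) f=2→J2  4|2|1
+link4  5|2|1
+link5  6|2|1
R(3,2) f=1→J1  6|3|1
+link6  7|3|1
C(4,1) f=2→J2  7|3|2
PS(2,5) f=2→J2  7|3|3
PS(1,6) f=2→J2  7|3|4
+link7  8|3|4
P(3,7) f=1→J1  8|4|4
P(4,7) f=1→J1  8|5|4
+link8  9|5|4
+link9  10|5|4
C(8,2) f=2→J2  10|5|5
PS(7,9) f=2→J2  10|5|6
C(1,9) f=2→J2  10|5|7
M = 3(10−1)−2·5−7 = 27−10−7 = 10

M = 10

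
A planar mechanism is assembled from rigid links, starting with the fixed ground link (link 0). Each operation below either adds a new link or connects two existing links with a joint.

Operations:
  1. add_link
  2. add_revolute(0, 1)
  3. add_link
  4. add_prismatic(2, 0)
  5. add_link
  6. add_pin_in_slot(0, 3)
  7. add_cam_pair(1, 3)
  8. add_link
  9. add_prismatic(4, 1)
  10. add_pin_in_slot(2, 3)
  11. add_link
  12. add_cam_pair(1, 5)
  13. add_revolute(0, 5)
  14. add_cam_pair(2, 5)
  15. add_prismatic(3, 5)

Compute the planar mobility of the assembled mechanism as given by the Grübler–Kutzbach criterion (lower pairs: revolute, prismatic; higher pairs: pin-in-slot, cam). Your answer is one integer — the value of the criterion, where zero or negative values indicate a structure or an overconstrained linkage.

(L,J1,J2)=(1,0,0); link0 fixed
link1: (2,0,0)
R 0-1 [J1]: (2,1,0)
link2: (3,1,0)
P 2-0 [J1]: (3,2,0)
link3: (4,2,0)
PS 0-3 [J2]: (4,2,1)
C 1-3 [J2]: (4,2,2)
link4: (5,2,2)
P 4-1 [J1]: (5,3,2)
PS 2-3 [J2]: (5,3,3)
link5: (6,3,3)
C 1-5 [J2]: (6,3,4)
R 0-5 [J1]: (6,4,4)
C 2-5 [J2]: (6,4,5)
P 3-5 [J1]: (6,5,5)
Grübler: 3·5 − 2·5 − 5 = 0

M = 0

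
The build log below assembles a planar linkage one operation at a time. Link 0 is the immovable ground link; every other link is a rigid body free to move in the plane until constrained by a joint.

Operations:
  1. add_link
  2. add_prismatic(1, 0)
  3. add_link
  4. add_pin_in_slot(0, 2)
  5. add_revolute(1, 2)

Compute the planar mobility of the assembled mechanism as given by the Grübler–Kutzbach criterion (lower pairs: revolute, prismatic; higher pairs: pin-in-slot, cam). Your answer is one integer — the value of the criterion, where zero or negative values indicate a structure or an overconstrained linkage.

M = 1

(L,J1,J2)=(1,0,0); link0 fixed
link1: (2,0,0)
P 1-0 [J1]: (2,1,0)
link2: (3,1,0)
PS 0-2 [J2]: (3,1,1)
R 1-2 [J1]: (3,2,1)
Grübler: 3·2 − 2·2 − 1 = 1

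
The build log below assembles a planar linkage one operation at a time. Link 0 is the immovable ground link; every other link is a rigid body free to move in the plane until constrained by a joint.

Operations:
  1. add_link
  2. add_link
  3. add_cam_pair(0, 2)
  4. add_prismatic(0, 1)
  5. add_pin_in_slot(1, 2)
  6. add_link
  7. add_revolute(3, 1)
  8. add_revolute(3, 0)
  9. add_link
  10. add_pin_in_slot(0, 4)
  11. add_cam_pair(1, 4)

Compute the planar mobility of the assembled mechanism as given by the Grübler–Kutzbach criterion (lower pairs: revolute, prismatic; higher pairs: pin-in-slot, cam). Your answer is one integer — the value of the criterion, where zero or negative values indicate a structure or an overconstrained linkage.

M = 2

ground; <1,0,0>
#1 <2,0,0>
#2 <3,0,0>
C:0↔2 J2 <3,0,1>
P:0↔1 J1 <3,1,1>
PS:1↔2 J2 <3,1,2>
#3 <4,1,2>
R:3↔1 J1 <4,2,2>
R:3↔0 J1 <4,3,2>
#4 <5,3,2>
PS:0↔4 J2 <5,3,3>
C:1↔4 J2 <5,3,4>
3×4 − 2×3 − 1×4 = 2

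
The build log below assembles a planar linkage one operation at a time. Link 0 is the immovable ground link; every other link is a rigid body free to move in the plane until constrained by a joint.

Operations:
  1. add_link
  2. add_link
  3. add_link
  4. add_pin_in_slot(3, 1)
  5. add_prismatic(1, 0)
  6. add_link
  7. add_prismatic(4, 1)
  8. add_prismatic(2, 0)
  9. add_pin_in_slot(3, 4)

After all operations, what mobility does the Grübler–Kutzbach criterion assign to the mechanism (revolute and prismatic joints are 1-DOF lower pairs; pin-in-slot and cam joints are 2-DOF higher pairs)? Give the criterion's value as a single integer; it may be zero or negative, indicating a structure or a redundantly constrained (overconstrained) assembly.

L=1 J1=0 J2=0
add link → L=2 J1=0 J2=0
add link → L=3 J1=0 J2=0
add link → L=4 J1=0 J2=0
PS@3,1 dof=2 J2 → L=4 J1=0 J2=1
P@1,0 dof=1 J1 → L=4 J1=1 J2=1
add link → L=5 J1=1 J2=1
P@4,1 dof=1 J1 → L=5 J1=2 J2=1
P@2,0 dof=1 J1 → L=5 J1=3 J2=1
PS@3,4 dof=2 J2 → L=5 J1=3 J2=2
M=3(L−1)−2J1−J2=3·4−2·3−2=4

M = 4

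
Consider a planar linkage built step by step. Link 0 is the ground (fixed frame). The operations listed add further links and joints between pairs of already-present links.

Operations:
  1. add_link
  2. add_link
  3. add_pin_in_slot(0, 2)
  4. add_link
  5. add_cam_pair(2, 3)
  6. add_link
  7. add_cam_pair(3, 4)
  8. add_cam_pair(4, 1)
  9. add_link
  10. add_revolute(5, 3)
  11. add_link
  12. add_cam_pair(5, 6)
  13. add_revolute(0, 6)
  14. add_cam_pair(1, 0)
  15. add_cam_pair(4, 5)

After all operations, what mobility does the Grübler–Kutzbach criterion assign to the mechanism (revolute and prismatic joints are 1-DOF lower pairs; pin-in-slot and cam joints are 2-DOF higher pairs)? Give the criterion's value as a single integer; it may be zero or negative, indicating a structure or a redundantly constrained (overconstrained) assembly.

M = 7

[1;0;0] (link 0 is ground)
L+ [2;0;0]
L+ [3;0;0]
PS(0,2)∈J2 [3;0;1]
L+ [4;0;1]
C(2,3)∈J2 [4;0;2]
L+ [5;0;2]
C(3,4)∈J2 [5;0;3]
C(4,1)∈J2 [5;0;4]
L+ [6;0;4]
R(5,3)∈J1 [6;1;4]
L+ [7;1;4]
C(5,6)∈J2 [7;1;5]
R(0,6)∈J1 [7;2;5]
C(1,0)∈J2 [7;2;6]
C(4,5)∈J2 [7;2;7]
mobility = 18 − 4 − 7 = 7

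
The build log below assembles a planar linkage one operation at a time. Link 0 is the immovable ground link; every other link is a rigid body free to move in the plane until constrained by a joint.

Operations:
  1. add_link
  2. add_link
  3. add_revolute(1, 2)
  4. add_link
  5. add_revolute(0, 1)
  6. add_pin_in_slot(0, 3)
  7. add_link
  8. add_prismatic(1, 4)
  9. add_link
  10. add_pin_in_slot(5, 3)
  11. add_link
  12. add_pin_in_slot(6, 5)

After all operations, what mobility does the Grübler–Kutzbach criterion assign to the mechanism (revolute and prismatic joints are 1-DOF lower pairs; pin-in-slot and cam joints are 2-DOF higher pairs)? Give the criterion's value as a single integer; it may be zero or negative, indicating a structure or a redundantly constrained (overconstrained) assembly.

M = 9

link 0 = ground. State L|J1|J2 = 1|0|0
+link1  2|0|0
+link2  3|0|0
R(1,2) f=1→J1  3|1|0
+link3  4|1|0
R(0,1) f=1→J1  4|2|0
PS(0,3) f=2→J2  4|2|1
+link4  5|2|1
P(1,4) f=1→J1  5|3|1
+link5  6|3|1
PS(5,3) f=2→J2  6|3|2
+link6  7|3|2
PS(6,5) f=2→J2  7|3|3
M = 3(7−1)−2·3−3 = 18−6−3 = 9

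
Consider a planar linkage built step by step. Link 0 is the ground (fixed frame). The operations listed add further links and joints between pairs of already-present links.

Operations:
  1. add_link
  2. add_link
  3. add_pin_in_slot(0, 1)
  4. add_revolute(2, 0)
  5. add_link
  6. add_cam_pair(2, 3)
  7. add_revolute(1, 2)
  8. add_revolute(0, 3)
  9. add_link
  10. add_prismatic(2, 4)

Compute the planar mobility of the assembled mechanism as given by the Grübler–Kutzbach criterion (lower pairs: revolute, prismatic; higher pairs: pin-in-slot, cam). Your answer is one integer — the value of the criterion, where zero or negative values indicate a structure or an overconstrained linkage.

link 0 = ground. State L|J1|J2 = 1|0|0
+link1  2|0|0
+link2  3|0|0
PS(0,1) f=2→J2  3|0|1
R(2,0) f=1→J1  3|1|1
+link3  4|1|1
C(2,3) f=2→J2  4|1|2
R(1,2) f=1→J1  4|2|2
R(0,3) f=1→J1  4|3|2
+link4  5|3|2
P(2,4) f=1→J1  5|4|2
M = 3(5−1)−2·4−2 = 12−8−2 = 2

M = 2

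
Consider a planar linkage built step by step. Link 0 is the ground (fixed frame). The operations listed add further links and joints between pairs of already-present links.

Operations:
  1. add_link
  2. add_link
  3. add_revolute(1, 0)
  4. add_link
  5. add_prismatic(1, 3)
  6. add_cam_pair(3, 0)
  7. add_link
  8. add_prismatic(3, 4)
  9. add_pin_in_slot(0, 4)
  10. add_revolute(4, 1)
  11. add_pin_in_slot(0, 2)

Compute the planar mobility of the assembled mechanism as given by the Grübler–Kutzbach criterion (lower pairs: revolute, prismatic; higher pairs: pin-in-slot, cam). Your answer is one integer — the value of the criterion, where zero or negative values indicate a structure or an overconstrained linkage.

link 0 = ground. State L|J1|J2 = 1|0|0
+link1  2|0|0
+link2  3|0|0
R(1,0) f=1→J1  3|1|0
+link3  4|1|0
P(1,3) f=1→J1  4|2|0
C(3,0) f=2→J2  4|2|1
+link4  5|2|1
P(3,4) f=1→J1  5|3|1
PS(0,4) f=2→J2  5|3|2
R(4,1) f=1→J1  5|4|2
PS(0,2) f=2→J2  5|4|3
M = 3(5−1)−2·4−3 = 12−8−3 = 1

M = 1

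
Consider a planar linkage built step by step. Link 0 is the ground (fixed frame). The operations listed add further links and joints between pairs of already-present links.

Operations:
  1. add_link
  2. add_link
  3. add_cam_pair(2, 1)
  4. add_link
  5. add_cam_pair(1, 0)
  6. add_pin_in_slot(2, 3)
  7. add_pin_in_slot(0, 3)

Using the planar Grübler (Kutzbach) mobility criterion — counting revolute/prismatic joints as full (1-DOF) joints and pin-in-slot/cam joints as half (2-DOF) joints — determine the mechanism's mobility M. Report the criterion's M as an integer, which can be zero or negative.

M = 5

link 0 = ground. State L|J1|J2 = 1|0|0
+link1  2|0|0
+link2  3|0|0
C(2,1) f=2→J2  3|0|1
+link3  4|0|1
C(1,0) f=2→J2  4|0|2
PS(2,3) f=2→J2  4|0|3
PS(0,3) f=2→J2  4|0|4
M = 3(4−1)−2·0−4 = 9−0−4 = 5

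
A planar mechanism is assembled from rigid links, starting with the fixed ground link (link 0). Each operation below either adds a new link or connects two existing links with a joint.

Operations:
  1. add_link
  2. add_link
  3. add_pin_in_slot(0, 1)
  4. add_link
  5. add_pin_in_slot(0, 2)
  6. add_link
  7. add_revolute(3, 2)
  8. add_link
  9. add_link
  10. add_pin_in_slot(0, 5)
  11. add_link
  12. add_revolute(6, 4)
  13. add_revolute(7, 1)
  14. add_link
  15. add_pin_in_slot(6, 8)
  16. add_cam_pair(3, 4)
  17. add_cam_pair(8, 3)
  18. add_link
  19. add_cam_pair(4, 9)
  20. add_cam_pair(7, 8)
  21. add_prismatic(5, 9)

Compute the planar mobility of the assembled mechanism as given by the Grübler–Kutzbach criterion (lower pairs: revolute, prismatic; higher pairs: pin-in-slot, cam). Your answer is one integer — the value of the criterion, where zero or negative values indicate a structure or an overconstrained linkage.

M = 11

ground; <1,0,0>
#1 <2,0,0>
#2 <3,0,0>
PS:0↔1 J2 <3,0,1>
#3 <4,0,1>
PS:0↔2 J2 <4,0,2>
#4 <5,0,2>
R:3↔2 J1 <5,1,2>
#5 <6,1,2>
#6 <7,1,2>
PS:0↔5 J2 <7,1,3>
#7 <8,1,3>
R:6↔4 J1 <8,2,3>
R:7↔1 J1 <8,3,3>
#8 <9,3,3>
PS:6↔8 J2 <9,3,4>
C:3↔4 J2 <9,3,5>
C:8↔3 J2 <9,3,6>
#9 <10,3,6>
C:4↔9 J2 <10,3,7>
C:7↔8 J2 <10,3,8>
P:5↔9 J1 <10,4,8>
3×9 − 2×4 − 1×8 = 11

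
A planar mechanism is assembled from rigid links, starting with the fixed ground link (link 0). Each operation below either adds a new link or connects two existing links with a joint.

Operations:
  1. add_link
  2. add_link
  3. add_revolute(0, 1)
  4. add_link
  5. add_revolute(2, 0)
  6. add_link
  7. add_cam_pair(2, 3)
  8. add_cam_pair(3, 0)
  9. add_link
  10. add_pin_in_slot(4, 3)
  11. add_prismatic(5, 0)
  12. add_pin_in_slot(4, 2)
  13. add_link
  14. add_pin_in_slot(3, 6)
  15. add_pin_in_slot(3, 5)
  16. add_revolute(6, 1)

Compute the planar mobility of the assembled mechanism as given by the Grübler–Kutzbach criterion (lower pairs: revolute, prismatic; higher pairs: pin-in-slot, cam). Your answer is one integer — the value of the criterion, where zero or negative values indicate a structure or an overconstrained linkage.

[1;0;0] (link 0 is ground)
L+ [2;0;0]
L+ [3;0;0]
R(0,1)∈J1 [3;1;0]
L+ [4;1;0]
R(2,0)∈J1 [4;2;0]
L+ [5;2;0]
C(2,3)∈J2 [5;2;1]
C(3,0)∈J2 [5;2;2]
L+ [6;2;2]
PS(4,3)∈J2 [6;2;3]
P(5,0)∈J1 [6;3;3]
PS(4,2)∈J2 [6;3;4]
L+ [7;3;4]
PS(3,6)∈J2 [7;3;5]
PS(3,5)∈J2 [7;3;6]
R(6,1)∈J1 [7;4;6]
mobility = 18 − 8 − 6 = 4

M = 4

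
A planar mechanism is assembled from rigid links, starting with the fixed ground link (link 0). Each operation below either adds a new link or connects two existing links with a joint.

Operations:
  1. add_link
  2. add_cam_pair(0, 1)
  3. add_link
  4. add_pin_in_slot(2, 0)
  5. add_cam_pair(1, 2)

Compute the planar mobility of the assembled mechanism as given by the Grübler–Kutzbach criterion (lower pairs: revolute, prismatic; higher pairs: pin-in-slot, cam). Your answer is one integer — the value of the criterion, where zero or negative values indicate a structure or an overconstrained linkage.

[1;0;0] (link 0 is ground)
L+ [2;0;0]
C(0,1)∈J2 [2;0;1]
L+ [3;0;1]
PS(2,0)∈J2 [3;0;2]
C(1,2)∈J2 [3;0;3]
mobility = 6 − 0 − 3 = 3

M = 3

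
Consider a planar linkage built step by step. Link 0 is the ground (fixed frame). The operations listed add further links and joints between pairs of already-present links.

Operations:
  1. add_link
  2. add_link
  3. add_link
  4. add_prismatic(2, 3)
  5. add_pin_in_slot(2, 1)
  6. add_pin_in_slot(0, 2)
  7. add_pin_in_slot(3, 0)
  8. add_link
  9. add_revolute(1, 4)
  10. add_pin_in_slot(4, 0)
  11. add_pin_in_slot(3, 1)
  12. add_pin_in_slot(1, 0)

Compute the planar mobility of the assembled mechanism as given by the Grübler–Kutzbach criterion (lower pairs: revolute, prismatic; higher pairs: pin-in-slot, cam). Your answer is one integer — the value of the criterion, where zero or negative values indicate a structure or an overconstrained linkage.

M = 2

ground; <1,0,0>
#1 <2,0,0>
#2 <3,0,0>
#3 <4,0,0>
P:2↔3 J1 <4,1,0>
PS:2↔1 J2 <4,1,1>
PS:0↔2 J2 <4,1,2>
PS:3↔0 J2 <4,1,3>
#4 <5,1,3>
R:1↔4 J1 <5,2,3>
PS:4↔0 J2 <5,2,4>
PS:3↔1 J2 <5,2,5>
PS:1↔0 J2 <5,2,6>
3×4 − 2×2 − 1×6 = 2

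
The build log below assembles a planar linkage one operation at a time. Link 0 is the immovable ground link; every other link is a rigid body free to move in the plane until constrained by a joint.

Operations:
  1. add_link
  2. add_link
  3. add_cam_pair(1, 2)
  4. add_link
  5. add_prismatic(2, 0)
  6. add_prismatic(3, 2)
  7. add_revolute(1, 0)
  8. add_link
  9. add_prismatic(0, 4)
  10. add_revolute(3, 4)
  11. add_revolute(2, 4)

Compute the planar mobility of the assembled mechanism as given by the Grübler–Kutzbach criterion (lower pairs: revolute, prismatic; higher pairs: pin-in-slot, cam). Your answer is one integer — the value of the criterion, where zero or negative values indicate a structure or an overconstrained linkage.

M = -1

(L,J1,J2)=(1,0,0); link0 fixed
link1: (2,0,0)
link2: (3,0,0)
C 1-2 [J2]: (3,0,1)
link3: (4,0,1)
P 2-0 [J1]: (4,1,1)
P 3-2 [J1]: (4,2,1)
R 1-0 [J1]: (4,3,1)
link4: (5,3,1)
P 0-4 [J1]: (5,4,1)
R 3-4 [J1]: (5,5,1)
R 2-4 [J1]: (5,6,1)
Grübler: 3·4 − 2·6 − 1 = -1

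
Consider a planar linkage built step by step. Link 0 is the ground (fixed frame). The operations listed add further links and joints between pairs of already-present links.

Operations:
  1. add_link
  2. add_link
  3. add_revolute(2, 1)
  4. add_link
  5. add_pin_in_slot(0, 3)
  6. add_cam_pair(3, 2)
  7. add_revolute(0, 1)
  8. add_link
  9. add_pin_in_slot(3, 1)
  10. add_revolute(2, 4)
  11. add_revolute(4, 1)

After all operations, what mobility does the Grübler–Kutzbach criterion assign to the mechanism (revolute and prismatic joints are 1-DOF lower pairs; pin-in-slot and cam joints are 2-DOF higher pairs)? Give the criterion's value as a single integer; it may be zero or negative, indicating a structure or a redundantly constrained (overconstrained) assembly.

link 0 = ground. State L|J1|J2 = 1|0|0
+link1  2|0|0
+link2  3|0|0
R(2,1) f=1→J1  3|1|0
+link3  4|1|0
PS(0,3) f=2→J2  4|1|1
C(3,2) f=2→J2  4|1|2
R(0,1) f=1→J1  4|2|2
+link4  5|2|2
PS(3,1) f=2→J2  5|2|3
R(2,4) f=1→J1  5|3|3
R(4,1) f=1→J1  5|4|3
M = 3(5−1)−2·4−3 = 12−8−3 = 1

M = 1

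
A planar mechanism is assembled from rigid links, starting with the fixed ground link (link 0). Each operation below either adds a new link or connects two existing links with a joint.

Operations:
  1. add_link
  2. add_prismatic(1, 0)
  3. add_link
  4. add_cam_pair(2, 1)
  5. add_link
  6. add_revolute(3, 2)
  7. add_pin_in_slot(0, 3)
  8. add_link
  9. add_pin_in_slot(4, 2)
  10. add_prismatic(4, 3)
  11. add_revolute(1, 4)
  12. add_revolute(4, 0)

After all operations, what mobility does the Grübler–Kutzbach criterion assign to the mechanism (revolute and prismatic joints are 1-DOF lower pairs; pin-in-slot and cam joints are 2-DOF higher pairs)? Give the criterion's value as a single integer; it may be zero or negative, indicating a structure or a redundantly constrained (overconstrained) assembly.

M = -1

(L,J1,J2)=(1,0,0); link0 fixed
link1: (2,0,0)
P 1-0 [J1]: (2,1,0)
link2: (3,1,0)
C 2-1 [J2]: (3,1,1)
link3: (4,1,1)
R 3-2 [J1]: (4,2,1)
PS 0-3 [J2]: (4,2,2)
link4: (5,2,2)
PS 4-2 [J2]: (5,2,3)
P 4-3 [J1]: (5,3,3)
R 1-4 [J1]: (5,4,3)
R 4-0 [J1]: (5,5,3)
Grübler: 3·4 − 2·5 − 3 = -1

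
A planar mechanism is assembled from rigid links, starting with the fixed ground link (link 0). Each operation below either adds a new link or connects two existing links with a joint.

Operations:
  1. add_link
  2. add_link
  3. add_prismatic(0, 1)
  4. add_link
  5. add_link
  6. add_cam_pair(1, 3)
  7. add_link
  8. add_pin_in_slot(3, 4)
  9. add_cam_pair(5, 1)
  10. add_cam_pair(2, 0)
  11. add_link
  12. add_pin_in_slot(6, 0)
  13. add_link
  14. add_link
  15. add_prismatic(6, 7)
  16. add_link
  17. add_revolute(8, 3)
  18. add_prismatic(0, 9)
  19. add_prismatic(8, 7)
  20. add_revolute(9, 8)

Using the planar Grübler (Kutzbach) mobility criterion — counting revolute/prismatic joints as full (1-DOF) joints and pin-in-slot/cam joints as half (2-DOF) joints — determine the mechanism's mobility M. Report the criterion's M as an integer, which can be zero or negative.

[1;0;0] (link 0 is ground)
L+ [2;0;0]
L+ [3;0;0]
P(0,1)∈J1 [3;1;0]
L+ [4;1;0]
L+ [5;1;0]
C(1,3)∈J2 [5;1;1]
L+ [6;1;1]
PS(3,4)∈J2 [6;1;2]
C(5,1)∈J2 [6;1;3]
C(2,0)∈J2 [6;1;4]
L+ [7;1;4]
PS(6,0)∈J2 [7;1;5]
L+ [8;1;5]
L+ [9;1;5]
P(6,7)∈J1 [9;2;5]
L+ [10;2;5]
R(8,3)∈J1 [10;3;5]
P(0,9)∈J1 [10;4;5]
P(8,7)∈J1 [10;5;5]
R(9,8)∈J1 [10;6;5]
mobility = 27 − 12 − 5 = 10

M = 10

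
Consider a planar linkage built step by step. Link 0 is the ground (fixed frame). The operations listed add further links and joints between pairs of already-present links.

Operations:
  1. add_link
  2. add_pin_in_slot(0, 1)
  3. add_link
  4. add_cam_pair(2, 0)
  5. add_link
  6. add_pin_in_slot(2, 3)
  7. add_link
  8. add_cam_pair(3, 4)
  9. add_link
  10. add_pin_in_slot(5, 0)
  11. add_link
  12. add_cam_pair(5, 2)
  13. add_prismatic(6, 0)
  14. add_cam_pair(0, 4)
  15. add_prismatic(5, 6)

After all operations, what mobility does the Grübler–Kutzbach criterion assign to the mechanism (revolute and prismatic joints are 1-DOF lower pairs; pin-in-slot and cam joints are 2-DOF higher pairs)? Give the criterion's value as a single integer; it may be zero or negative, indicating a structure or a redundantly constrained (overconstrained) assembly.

M = 7

L=1 J1=0 J2=0
add link → L=2 J1=0 J2=0
PS@0,1 dof=2 J2 → L=2 J1=0 J2=1
add link → L=3 J1=0 J2=1
C@2,0 dof=2 J2 → L=3 J1=0 J2=2
add link → L=4 J1=0 J2=2
PS@2,3 dof=2 J2 → L=4 J1=0 J2=3
add link → L=5 J1=0 J2=3
C@3,4 dof=2 J2 → L=5 J1=0 J2=4
add link → L=6 J1=0 J2=4
PS@5,0 dof=2 J2 → L=6 J1=0 J2=5
add link → L=7 J1=0 J2=5
C@5,2 dof=2 J2 → L=7 J1=0 J2=6
P@6,0 dof=1 J1 → L=7 J1=1 J2=6
C@0,4 dof=2 J2 → L=7 J1=1 J2=7
P@5,6 dof=1 J1 → L=7 J1=2 J2=7
M=3(L−1)−2J1−J2=3·6−2·2−7=7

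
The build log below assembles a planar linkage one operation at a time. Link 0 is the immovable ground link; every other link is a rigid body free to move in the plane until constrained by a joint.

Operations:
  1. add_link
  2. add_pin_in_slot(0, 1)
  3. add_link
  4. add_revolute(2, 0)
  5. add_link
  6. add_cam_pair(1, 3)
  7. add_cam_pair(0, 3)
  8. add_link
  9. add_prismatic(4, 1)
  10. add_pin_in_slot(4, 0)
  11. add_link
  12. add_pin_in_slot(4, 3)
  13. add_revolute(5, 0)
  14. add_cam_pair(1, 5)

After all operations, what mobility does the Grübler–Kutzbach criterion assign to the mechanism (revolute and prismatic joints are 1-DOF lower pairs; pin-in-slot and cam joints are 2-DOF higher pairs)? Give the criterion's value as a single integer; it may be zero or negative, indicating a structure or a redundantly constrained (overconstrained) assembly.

L=1 J1=0 J2=0
add link → L=2 J1=0 J2=0
PS@0,1 dof=2 J2 → L=2 J1=0 J2=1
add link → L=3 J1=0 J2=1
R@2,0 dof=1 J1 → L=3 J1=1 J2=1
add link → L=4 J1=1 J2=1
C@1,3 dof=2 J2 → L=4 J1=1 J2=2
C@0,3 dof=2 J2 → L=4 J1=1 J2=3
add link → L=5 J1=1 J2=3
P@4,1 dof=1 J1 → L=5 J1=2 J2=3
PS@4,0 dof=2 J2 → L=5 J1=2 J2=4
add link → L=6 J1=2 J2=4
PS@4,3 dof=2 J2 → L=6 J1=2 J2=5
R@5,0 dof=1 J1 → L=6 J1=3 J2=5
C@1,5 dof=2 J2 → L=6 J1=3 J2=6
M=3(L−1)−2J1−J2=3·5−2·3−6=3

M = 3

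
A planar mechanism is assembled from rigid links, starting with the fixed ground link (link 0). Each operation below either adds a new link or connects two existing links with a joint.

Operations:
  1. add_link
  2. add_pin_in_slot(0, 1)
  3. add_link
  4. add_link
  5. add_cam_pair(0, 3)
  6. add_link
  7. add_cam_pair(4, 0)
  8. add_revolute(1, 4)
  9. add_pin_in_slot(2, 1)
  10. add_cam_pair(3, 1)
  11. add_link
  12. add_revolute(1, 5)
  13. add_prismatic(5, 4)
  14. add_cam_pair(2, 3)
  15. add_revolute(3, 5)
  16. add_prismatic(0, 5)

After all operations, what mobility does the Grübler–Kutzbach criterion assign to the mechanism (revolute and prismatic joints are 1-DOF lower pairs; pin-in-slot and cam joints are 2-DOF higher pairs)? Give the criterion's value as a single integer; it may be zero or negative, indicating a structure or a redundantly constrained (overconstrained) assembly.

L=1 J1=0 J2=0
add link → L=2 J1=0 J2=0
PS@0,1 dof=2 J2 → L=2 J1=0 J2=1
add link → L=3 J1=0 J2=1
add link → L=4 J1=0 J2=1
C@0,3 dof=2 J2 → L=4 J1=0 J2=2
add link → L=5 J1=0 J2=2
C@4,0 dof=2 J2 → L=5 J1=0 J2=3
R@1,4 dof=1 J1 → L=5 J1=1 J2=3
PS@2,1 dof=2 J2 → L=5 J1=1 J2=4
C@3,1 dof=2 J2 → L=5 J1=1 J2=5
add link → L=6 J1=1 J2=5
R@1,5 dof=1 J1 → L=6 J1=2 J2=5
P@5,4 dof=1 J1 → L=6 J1=3 J2=5
C@2,3 dof=2 J2 → L=6 J1=3 J2=6
R@3,5 dof=1 J1 → L=6 J1=4 J2=6
P@0,5 dof=1 J1 → L=6 J1=5 J2=6
M=3(L−1)−2J1−J2=3·5−2·5−6=-1

M = -1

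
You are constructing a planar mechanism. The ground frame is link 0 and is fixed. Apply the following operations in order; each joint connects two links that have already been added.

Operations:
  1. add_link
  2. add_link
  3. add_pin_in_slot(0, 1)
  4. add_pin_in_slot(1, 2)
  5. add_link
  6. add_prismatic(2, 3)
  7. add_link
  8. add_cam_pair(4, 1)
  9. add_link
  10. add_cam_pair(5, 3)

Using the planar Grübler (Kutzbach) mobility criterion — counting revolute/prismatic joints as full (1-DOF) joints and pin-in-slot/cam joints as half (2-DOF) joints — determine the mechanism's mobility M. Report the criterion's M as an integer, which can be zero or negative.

M = 9

L=1 J1=0 J2=0
add link → L=2 J1=0 J2=0
add link → L=3 J1=0 J2=0
PS@0,1 dof=2 J2 → L=3 J1=0 J2=1
PS@1,2 dof=2 J2 → L=3 J1=0 J2=2
add link → L=4 J1=0 J2=2
P@2,3 dof=1 J1 → L=4 J1=1 J2=2
add link → L=5 J1=1 J2=2
C@4,1 dof=2 J2 → L=5 J1=1 J2=3
add link → L=6 J1=1 J2=3
C@5,3 dof=2 J2 → L=6 J1=1 J2=4
M=3(L−1)−2J1−J2=3·5−2·1−4=9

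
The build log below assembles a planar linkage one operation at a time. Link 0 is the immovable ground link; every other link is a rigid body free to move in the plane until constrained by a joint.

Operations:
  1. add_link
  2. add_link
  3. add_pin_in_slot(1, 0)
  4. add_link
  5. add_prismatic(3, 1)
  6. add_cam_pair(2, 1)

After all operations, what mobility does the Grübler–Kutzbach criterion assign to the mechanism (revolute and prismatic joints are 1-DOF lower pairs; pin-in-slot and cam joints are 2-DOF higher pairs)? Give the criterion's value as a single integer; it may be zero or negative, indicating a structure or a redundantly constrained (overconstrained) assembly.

ground; <1,0,0>
#1 <2,0,0>
#2 <3,0,0>
PS:1↔0 J2 <3,0,1>
#3 <4,0,1>
P:3↔1 J1 <4,1,1>
C:2↔1 J2 <4,1,2>
3×3 − 2×1 − 1×2 = 5

M = 5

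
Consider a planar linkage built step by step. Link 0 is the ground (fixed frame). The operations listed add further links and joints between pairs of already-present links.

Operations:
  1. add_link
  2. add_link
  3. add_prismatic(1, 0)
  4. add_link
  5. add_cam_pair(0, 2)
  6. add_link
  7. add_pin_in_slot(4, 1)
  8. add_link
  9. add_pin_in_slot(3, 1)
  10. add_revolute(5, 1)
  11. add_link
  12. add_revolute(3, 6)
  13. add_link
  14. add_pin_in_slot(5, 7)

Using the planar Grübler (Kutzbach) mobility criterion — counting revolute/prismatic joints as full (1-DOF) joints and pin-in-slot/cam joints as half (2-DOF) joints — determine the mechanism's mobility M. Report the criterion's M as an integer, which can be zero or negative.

link 0 = ground. State L|J1|J2 = 1|0|0
+link1  2|0|0
+link2  3|0|0
P(1,0) f=1→J1  3|1|0
+link3  4|1|0
C(0,2) f=2→J2  4|1|1
+link4  5|1|1
PS(4,1) f=2→J2  5|1|2
+link5  6|1|2
PS(3,1) f=2→J2  6|1|3
R(5,1) f=1→J1  6|2|3
+link6  7|2|3
R(3,6) f=1→J1  7|3|3
+link7  8|3|3
PS(5,7) f=2→J2  8|3|4
M = 3(8−1)−2·3−4 = 21−6−4 = 11

M = 11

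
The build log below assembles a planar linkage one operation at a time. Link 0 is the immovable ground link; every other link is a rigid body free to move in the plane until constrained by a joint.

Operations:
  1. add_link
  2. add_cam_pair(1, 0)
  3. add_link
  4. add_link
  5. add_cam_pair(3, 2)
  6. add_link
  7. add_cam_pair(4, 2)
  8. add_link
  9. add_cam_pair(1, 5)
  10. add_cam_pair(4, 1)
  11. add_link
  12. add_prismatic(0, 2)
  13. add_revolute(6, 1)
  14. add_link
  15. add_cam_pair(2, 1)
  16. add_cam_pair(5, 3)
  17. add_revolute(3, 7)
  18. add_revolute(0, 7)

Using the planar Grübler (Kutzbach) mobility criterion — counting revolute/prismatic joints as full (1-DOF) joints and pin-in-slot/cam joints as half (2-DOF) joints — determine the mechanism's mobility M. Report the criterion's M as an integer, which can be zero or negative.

[1;0;0] (link 0 is ground)
L+ [2;0;0]
C(1,0)∈J2 [2;0;1]
L+ [3;0;1]
L+ [4;0;1]
C(3,2)∈J2 [4;0;2]
L+ [5;0;2]
C(4,2)∈J2 [5;0;3]
L+ [6;0;3]
C(1,5)∈J2 [6;0;4]
C(4,1)∈J2 [6;0;5]
L+ [7;0;5]
P(0,2)∈J1 [7;1;5]
R(6,1)∈J1 [7;2;5]
L+ [8;2;5]
C(2,1)∈J2 [8;2;6]
C(5,3)∈J2 [8;2;7]
R(3,7)∈J1 [8;3;7]
R(0,7)∈J1 [8;4;7]
mobility = 21 − 8 − 7 = 6

M = 6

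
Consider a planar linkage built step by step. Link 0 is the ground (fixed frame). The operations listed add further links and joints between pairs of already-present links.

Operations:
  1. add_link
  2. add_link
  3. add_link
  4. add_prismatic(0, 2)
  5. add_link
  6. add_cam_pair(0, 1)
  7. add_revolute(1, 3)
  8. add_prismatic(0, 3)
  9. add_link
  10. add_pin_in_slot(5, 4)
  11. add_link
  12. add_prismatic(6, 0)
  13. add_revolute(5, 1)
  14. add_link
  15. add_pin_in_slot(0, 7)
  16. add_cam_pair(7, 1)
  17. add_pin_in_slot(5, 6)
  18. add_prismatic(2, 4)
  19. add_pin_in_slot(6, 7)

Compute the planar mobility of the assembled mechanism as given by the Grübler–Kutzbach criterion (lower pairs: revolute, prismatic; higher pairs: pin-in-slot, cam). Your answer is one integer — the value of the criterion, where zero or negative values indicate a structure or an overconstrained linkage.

[1;0;0] (link 0 is ground)
L+ [2;0;0]
L+ [3;0;0]
L+ [4;0;0]
P(0,2)∈J1 [4;1;0]
L+ [5;1;0]
C(0,1)∈J2 [5;1;1]
R(1,3)∈J1 [5;2;1]
P(0,3)∈J1 [5;3;1]
L+ [6;3;1]
PS(5,4)∈J2 [6;3;2]
L+ [7;3;2]
P(6,0)∈J1 [7;4;2]
R(5,1)∈J1 [7;5;2]
L+ [8;5;2]
PS(0,7)∈J2 [8;5;3]
C(7,1)∈J2 [8;5;4]
PS(5,6)∈J2 [8;5;5]
P(2,4)∈J1 [8;6;5]
PS(6,7)∈J2 [8;6;6]
mobility = 21 − 12 − 6 = 3

M = 3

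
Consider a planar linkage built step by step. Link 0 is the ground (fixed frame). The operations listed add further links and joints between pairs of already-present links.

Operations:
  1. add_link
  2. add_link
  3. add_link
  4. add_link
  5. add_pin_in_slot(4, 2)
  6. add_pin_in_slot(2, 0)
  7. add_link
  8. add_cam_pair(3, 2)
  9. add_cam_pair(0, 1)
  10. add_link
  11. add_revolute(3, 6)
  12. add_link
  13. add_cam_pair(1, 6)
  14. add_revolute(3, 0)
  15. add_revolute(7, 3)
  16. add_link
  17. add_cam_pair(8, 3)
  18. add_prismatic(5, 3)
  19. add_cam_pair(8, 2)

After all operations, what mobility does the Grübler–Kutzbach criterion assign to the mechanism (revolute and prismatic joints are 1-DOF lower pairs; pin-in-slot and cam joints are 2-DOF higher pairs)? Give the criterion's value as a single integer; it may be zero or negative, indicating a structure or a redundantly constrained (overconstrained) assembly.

M = 9

[1;0;0] (link 0 is ground)
L+ [2;0;0]
L+ [3;0;0]
L+ [4;0;0]
L+ [5;0;0]
PS(4,2)∈J2 [5;0;1]
PS(2,0)∈J2 [5;0;2]
L+ [6;0;2]
C(3,2)∈J2 [6;0;3]
C(0,1)∈J2 [6;0;4]
L+ [7;0;4]
R(3,6)∈J1 [7;1;4]
L+ [8;1;4]
C(1,6)∈J2 [8;1;5]
R(3,0)∈J1 [8;2;5]
R(7,3)∈J1 [8;3;5]
L+ [9;3;5]
C(8,3)∈J2 [9;3;6]
P(5,3)∈J1 [9;4;6]
C(8,2)∈J2 [9;4;7]
mobility = 24 − 8 − 7 = 9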